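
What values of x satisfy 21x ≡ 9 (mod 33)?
x ≡ 2 (mod 11)

gcd(21, 33) = 3, which divides 9, so solutions exist.
Divide through by 3: 7x ≡ 3 (mod 11).
Find 7^(-1) mod 11 by the extended Euclidean algorithm:
11 = 1 × 7 + 4  ⟹  4 = (1)·11 + (-1)·7
7 = 1 × 4 + 3  ⟹  3 = (-1)·11 + (2)·7
4 = 1 × 3 + 1  ⟹  1 = (2)·11 + (-3)·7
So (-3)·7 ≡ 1 (mod 11), i.e. 7^(-1) ≡ -3 ≡ 8 (mod 11).
x ≡ 8 × 3 = 24 ≡ 2 (mod 11).
Check: 21 × 2 = 42 ≡ 9 (mod 33).
x ≡ 2 (mod 11), giving 3 solutions mod 33.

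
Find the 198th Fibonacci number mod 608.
456

Matrix identity: Q^n = [[F_(n+1), F_n], [F_n, F_(n-1)]] with Q = [[1,1],[1,0]].
n = 198 = 11000110₂. Square-and-multiply, entries mod 608:
Q^1 = [[1,1],[1,0]]
Q^3 = (Q^1)²·Q = [[3,2],[2,1]]
Q^6 = (Q^3)² = [[13,8],[8,5]]
Q^12 = (Q^6)² = [[233,144],[144,89]]
Q^24 = (Q^12)² = [[241,160],[160,81]]
Q^49 = (Q^24)²·Q = [[225,385],[385,448]]
Q^99 = (Q^49)²·Q = [[131,34],[34,97]]
Q^198 = (Q^99)² = [[77,456],[456,229]]
F_198 mod 608 = Q^198[0][1] = 456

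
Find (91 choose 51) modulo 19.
3

Using Lucas' theorem:
Write n=91 and k=51 in base 19:
n in base 19: [4, 15]
k in base 19: [2, 13]
C(91,51) mod 19 = ∏ C(n_i, k_i) mod 19
Digit binomials (mod 19): C(4,2) = 6; C(15,13) = 105 ≡ 10
Product: 6 × 10 = 60 ≡ 3 (mod 19)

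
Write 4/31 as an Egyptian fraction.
1/8 + 1/248

Greedy algorithm:
4/31: ceiling(31/4) = 8, use 1/8
1/248: ceiling(248/1) = 248, use 1/248
Result: 4/31 = 1/8 + 1/248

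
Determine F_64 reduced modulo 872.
163

Matrix identity: Q^n = [[F_(n+1), F_n], [F_n, F_(n-1)]] with Q = [[1,1],[1,0]].
n = 64 = 1000000₂. Square-and-multiply, entries mod 872:
Q^1 = [[1,1],[1,0]]
Q^2 = (Q^1)² = [[2,1],[1,1]]
Q^4 = (Q^2)² = [[5,3],[3,2]]
Q^8 = (Q^4)² = [[34,21],[21,13]]
Q^16 = (Q^8)² = [[725,115],[115,610]]
Q^32 = (Q^16)² = [[826,53],[53,773]]
Q^64 = (Q^32)² = [[565,163],[163,402]]
F_64 mod 872 = Q^64[0][1] = 163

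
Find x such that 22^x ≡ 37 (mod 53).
34

Baby-step giant-step with step n = ⌈√53⌉ = 8.
Baby steps 22^j mod 53 (j:value) for j=0..7: 0:1, 1:22, 2:7, 3:48, 4:49, 5:18, 6:25, 7:20.
Giant-step multiplier: 22^(-8) ≡ 22^(52-8) = 22^44 ≡ 10 (mod 53).
Giant steps γ_i = 37·10^i mod 53: γ_0=37, γ_1=52, γ_2=43, γ_3=6, γ_4=7 (in table at j=2).
x = i·n + j = 4·8 + 2 = 34.
Check: 22^34 ≡ 37 (mod 53).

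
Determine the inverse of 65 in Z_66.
65

gcd(65, 66) = 1, so the inverse exists.
Extended Euclidean algorithm on (66, 65):
66 = 1 × 65 + 1  ⟹  1 = (1)·66 + (-1)·65
So (-1)·65 ≡ 1 (mod 66), i.e. 65^(-1) ≡ -1 ≡ 65 (mod 66).
Check: 65 × 65 = 4225 ≡ 1 (mod 66)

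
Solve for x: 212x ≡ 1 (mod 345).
83

gcd(212, 345) = 1, so the inverse exists.
Extended Euclidean algorithm on (345, 212):
345 = 1 × 212 + 133  ⟹  133 = (1)·345 + (-1)·212
212 = 1 × 133 + 79  ⟹  79 = (-1)·345 + (2)·212
133 = 1 × 79 + 54  ⟹  54 = (2)·345 + (-3)·212
79 = 1 × 54 + 25  ⟹  25 = (-3)·345 + (5)·212
54 = 2 × 25 + 4  ⟹  4 = (8)·345 + (-13)·212
25 = 6 × 4 + 1  ⟹  1 = (-51)·345 + (83)·212
So (83)·212 ≡ 1 (mod 345), i.e. 212^(-1) ≡ 83 (mod 345).
Check: 212 × 83 = 17596 ≡ 1 (mod 345)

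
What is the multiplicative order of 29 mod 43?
42

43 is prime, so ord(29) divides φ(43) = 42.
Divisors of 42: 1, 2, 3, 6, 7, 14, 21, 42.
Repeated squaring: 29^1 ≡ 29, 29^2 ≡ 24, 29^4 ≡ 17, 29^8 ≡ 31, 29^16 ≡ 15, 29^32 ≡ 10 (mod 43).
Test 29^d mod 43 for each divisor d in increasing order:
29^1 ≡ 29
29^2 ≡ 24
29^3 = 29^2·29^1 ≡ 8
29^6 = 29^4·29^2 ≡ 21
29^7 = 29^4·29^2·29^1 ≡ 7
29^14 = 29^8·29^4·29^2 ≡ 6
29^21 = 29^16·29^4·29^1 ≡ 42
29^42 = 29^32·29^8·29^2 ≡ 1  ← first divisor giving 1
The order is 42.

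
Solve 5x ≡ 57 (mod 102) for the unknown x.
x ≡ 93 (mod 102)

gcd(5, 102) = 1, which divides 57, so solutions exist.
Find 5^(-1) mod 102 by the extended Euclidean algorithm:
102 = 20 × 5 + 2  ⟹  2 = (1)·102 + (-20)·5
5 = 2 × 2 + 1  ⟹  1 = (-2)·102 + (41)·5
So (41)·5 ≡ 1 (mod 102), i.e. 5^(-1) ≡ 41 (mod 102).
x ≡ 41 × 57 = 2337 ≡ 93 (mod 102).
Check: 5 × 93 = 465 ≡ 57 (mod 102).
Unique solution: x ≡ 93 (mod 102)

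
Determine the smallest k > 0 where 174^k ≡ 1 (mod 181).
12

181 is prime, so ord(174) divides φ(181) = 180.
Divisors of 180: 1, 2, 3, 4, 5, 6, 9, 10, 12, 15, 18, 20, 30, 36, 45, 60, 90, 180.
Repeated squaring: 174^1 ≡ 174, 174^2 ≡ 49, 174^4 ≡ 48, 174^8 ≡ 132, 174^16 ≡ 48, 174^32 ≡ 132, 174^64 ≡ 48, 174^128 ≡ 132 (mod 181).
Test 174^d mod 181 for each divisor d in increasing order:
174^1 ≡ 174
174^2 ≡ 49
174^3 = 174^2·174^1 ≡ 19
174^4 ≡ 48
174^5 = 174^4·174^1 ≡ 26
174^6 = 174^4·174^2 ≡ 180
174^9 = 174^8·174^1 ≡ 162
174^10 = 174^8·174^2 ≡ 133
174^12 = 174^8·174^4 ≡ 1  ← first divisor giving 1
The order is 12.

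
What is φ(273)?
144

273 = 3 × 7 × 13
φ(n) = n × ∏(1 - 1/p) for each prime p dividing n
φ(273) = 273 × (1 - 1/3) × (1 - 1/7) × (1 - 1/13) = 144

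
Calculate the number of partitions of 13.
101

p(n) counts ways to write n as a sum of positive integers (order ignored).
Euler's pentagonal recurrence: p(k) = p(k-1) + p(k-2) - p(k-5) - p(k-7) + p(k-12) + p(k-15) - ... (offsets j(3j∓1)/2, signs ++--, p(0)=1, p(<0)=0).
DP table for k = 0..12: p(0)=1, p(1)=1, p(2)=2, p(3)=3, p(4)=5, p(5)=7, p(6)=11, p(7)=15, p(8)=22, p(9)=30, p(10)=42, p(11)=56, p(12)=77.
Final step: p(13) = p(12) + p(11) - p(8) - p(6) + p(1)
= 77 + 56 - 22 - 11 + 1
= 101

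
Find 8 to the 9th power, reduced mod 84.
8

Repeated squaring. Binary of 9 = 1001.
8^1 ≡ 8 (mod 84); 8^2 ≡ 64 (mod 84); 8^4 ≡ 64 (mod 84); 8^8 ≡ 64 (mod 84)
8^9 = 8^1 × 8^8 ≡ 8 (mod 84)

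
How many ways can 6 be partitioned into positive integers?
11

p(n) counts ways to write n as a sum of positive integers (order ignored).
Examples: 6; 5 + 1; 4 + 2; 4 + 1 + 1; 3 + 3; ... (11 total)
p(6) = 11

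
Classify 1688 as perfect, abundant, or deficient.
deficient

Proper divisors of 1688: sum = 1 + 2 + 4 + 8 + 211 + 422 + 844 = 1492
Since 1492 < 1688, 1688 is deficient.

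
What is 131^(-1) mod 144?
11

gcd(131, 144) = 1, so the inverse exists.
Extended Euclidean algorithm on (144, 131):
144 = 1 × 131 + 13  ⟹  13 = (1)·144 + (-1)·131
131 = 10 × 13 + 1  ⟹  1 = (-10)·144 + (11)·131
So (11)·131 ≡ 1 (mod 144), i.e. 131^(-1) ≡ 11 (mod 144).
Check: 131 × 11 = 1441 ≡ 1 (mod 144)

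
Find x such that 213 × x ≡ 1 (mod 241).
43

gcd(213, 241) = 1, so the inverse exists.
Extended Euclidean algorithm on (241, 213):
241 = 1 × 213 + 28  ⟹  28 = (1)·241 + (-1)·213
213 = 7 × 28 + 17  ⟹  17 = (-7)·241 + (8)·213
28 = 1 × 17 + 11  ⟹  11 = (8)·241 + (-9)·213
17 = 1 × 11 + 6  ⟹  6 = (-15)·241 + (17)·213
11 = 1 × 6 + 5  ⟹  5 = (23)·241 + (-26)·213
6 = 1 × 5 + 1  ⟹  1 = (-38)·241 + (43)·213
So (43)·213 ≡ 1 (mod 241), i.e. 213^(-1) ≡ 43 (mod 241).
Check: 213 × 43 = 9159 ≡ 1 (mod 241)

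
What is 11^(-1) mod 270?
221

gcd(11, 270) = 1, so the inverse exists.
Extended Euclidean algorithm on (270, 11):
270 = 24 × 11 + 6  ⟹  6 = (1)·270 + (-24)·11
11 = 1 × 6 + 5  ⟹  5 = (-1)·270 + (25)·11
6 = 1 × 5 + 1  ⟹  1 = (2)·270 + (-49)·11
So (-49)·11 ≡ 1 (mod 270), i.e. 11^(-1) ≡ -49 ≡ 221 (mod 270).
Check: 11 × 221 = 2431 ≡ 1 (mod 270)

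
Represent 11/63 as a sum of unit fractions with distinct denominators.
1/6 + 1/126

Greedy algorithm:
11/63: ceiling(63/11) = 6, use 1/6
1/126: ceiling(126/1) = 126, use 1/126
Result: 11/63 = 1/6 + 1/126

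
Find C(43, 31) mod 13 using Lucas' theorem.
0

Using Lucas' theorem:
Write n=43 and k=31 in base 13:
n in base 13: [3, 4]
k in base 13: [2, 5]
C(43,31) mod 13 = ∏ C(n_i, k_i) mod 13
Digit binomials (mod 13): C(3,2) = 3; C(4,5) = 0 (k_i > n_i)
Product: 3 × 0 = 0 ≡ 0 (mod 13)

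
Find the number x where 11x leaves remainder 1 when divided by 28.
23

gcd(11, 28) = 1, so the inverse exists.
Extended Euclidean algorithm on (28, 11):
28 = 2 × 11 + 6  ⟹  6 = (1)·28 + (-2)·11
11 = 1 × 6 + 5  ⟹  5 = (-1)·28 + (3)·11
6 = 1 × 5 + 1  ⟹  1 = (2)·28 + (-5)·11
So (-5)·11 ≡ 1 (mod 28), i.e. 11^(-1) ≡ -5 ≡ 23 (mod 28).
Check: 11 × 23 = 253 ≡ 1 (mod 28)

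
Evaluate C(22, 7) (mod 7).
3

Using Lucas' theorem:
Write n=22 and k=7 in base 7:
n in base 7: [3, 1]
k in base 7: [1, 0]
C(22,7) mod 7 = ∏ C(n_i, k_i) mod 7
Digit binomials (mod 7): C(3,1) = 3; C(1,0) = 1
Product: 3 × 1 = 3 ≡ 3 (mod 7)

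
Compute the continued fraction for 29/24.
[1; 4, 1, 4]

Euclidean algorithm steps:
29 = 1 × 24 + 5
24 = 4 × 5 + 4
5 = 1 × 4 + 1
4 = 4 × 1 + 0
Continued fraction: [1; 4, 1, 4]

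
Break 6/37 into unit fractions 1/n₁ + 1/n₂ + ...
1/7 + 1/52 + 1/13468

Greedy algorithm:
6/37: ceiling(37/6) = 7, use 1/7
5/259: ceiling(259/5) = 52, use 1/52
1/13468: ceiling(13468/1) = 13468, use 1/13468
Result: 6/37 = 1/7 + 1/52 + 1/13468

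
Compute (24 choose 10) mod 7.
3

Using Lucas' theorem:
Write n=24 and k=10 in base 7:
n in base 7: [3, 3]
k in base 7: [1, 3]
C(24,10) mod 7 = ∏ C(n_i, k_i) mod 7
Digit binomials (mod 7): C(3,1) = 3; C(3,3) = 1
Product: 3 × 1 = 3 ≡ 3 (mod 7)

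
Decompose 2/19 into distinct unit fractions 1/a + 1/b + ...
1/10 + 1/190

Greedy algorithm:
2/19: ceiling(19/2) = 10, use 1/10
1/190: ceiling(190/1) = 190, use 1/190
Result: 2/19 = 1/10 + 1/190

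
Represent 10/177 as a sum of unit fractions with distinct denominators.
1/18 + 1/1062

Greedy algorithm:
10/177: ceiling(177/10) = 18, use 1/18
1/1062: ceiling(1062/1) = 1062, use 1/1062
Result: 10/177 = 1/18 + 1/1062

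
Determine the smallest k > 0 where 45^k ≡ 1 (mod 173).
172

173 is prime, so ord(45) divides φ(173) = 172.
Divisors of 172: 1, 2, 4, 43, 86, 172.
Repeated squaring: 45^1 ≡ 45, 45^2 ≡ 122, 45^4 ≡ 6, 45^8 ≡ 36, 45^16 ≡ 85, 45^32 ≡ 132, 45^64 ≡ 124, 45^128 ≡ 152 (mod 173).
Test 45^d mod 173 for each divisor d in increasing order:
45^1 ≡ 45
45^2 ≡ 122
45^4 ≡ 6
45^43 = 45^32·45^8·45^2·45^1 ≡ 80
45^86 = 45^64·45^16·45^4·45^2 ≡ 172
45^172 = 45^128·45^32·45^8·45^4 ≡ 1  ← first divisor giving 1
The order is 172.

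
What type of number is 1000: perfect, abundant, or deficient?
abundant

Proper divisors of 1000: sum = 1 + 2 + 4 + 5 + 8 + 10 + 20 + 25 + 40 + 50 + 100 + 125 + 200 + 250 + 500 = 1340
Since 1340 > 1000, 1000 is abundant.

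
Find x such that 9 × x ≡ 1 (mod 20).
9

gcd(9, 20) = 1, so the inverse exists.
Extended Euclidean algorithm on (20, 9):
20 = 2 × 9 + 2  ⟹  2 = (1)·20 + (-2)·9
9 = 4 × 2 + 1  ⟹  1 = (-4)·20 + (9)·9
So (9)·9 ≡ 1 (mod 20), i.e. 9^(-1) ≡ 9 (mod 20).
Check: 9 × 9 = 81 ≡ 1 (mod 20)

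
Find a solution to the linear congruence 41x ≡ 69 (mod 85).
x ≡ 39 (mod 85)

gcd(41, 85) = 1, which divides 69, so solutions exist.
Find 41^(-1) mod 85 by the extended Euclidean algorithm:
85 = 2 × 41 + 3  ⟹  3 = (1)·85 + (-2)·41
41 = 13 × 3 + 2  ⟹  2 = (-13)·85 + (27)·41
3 = 1 × 2 + 1  ⟹  1 = (14)·85 + (-29)·41
So (-29)·41 ≡ 1 (mod 85), i.e. 41^(-1) ≡ -29 ≡ 56 (mod 85).
x ≡ 56 × 69 = 3864 ≡ 39 (mod 85).
Check: 41 × 39 = 1599 ≡ 69 (mod 85).
Unique solution: x ≡ 39 (mod 85)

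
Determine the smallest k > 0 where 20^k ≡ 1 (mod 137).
136

137 is prime, so ord(20) divides φ(137) = 136.
Divisors of 136: 1, 2, 4, 8, 17, 34, 68, 136.
Repeated squaring: 20^1 ≡ 20, 20^2 ≡ 126, 20^4 ≡ 121, 20^8 ≡ 119, 20^16 ≡ 50, 20^32 ≡ 34, 20^64 ≡ 60, 20^128 ≡ 38 (mod 137).
Test 20^d mod 137 for each divisor d in increasing order:
20^1 ≡ 20
20^2 ≡ 126
20^4 ≡ 121
20^8 ≡ 119
20^17 = 20^16·20^1 ≡ 41
20^34 = 20^32·20^2 ≡ 37
20^68 = 20^64·20^4 ≡ 136
20^136 = 20^128·20^8 ≡ 1  ← first divisor giving 1
The order is 136.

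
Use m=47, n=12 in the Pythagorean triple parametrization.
(2065, 1128, 2353)

Euclid's formula: a = m² - n², b = 2mn, c = m² + n²
m = 47, n = 12
a = 47² - 12² = 2209 - 144 = 2065
b = 2 × 47 × 12 = 1128
c = 47² + 12² = 2209 + 144 = 2353
Verification: 2065² + 1128² = 4264225 + 1272384 = 5536609 = 2353² ✓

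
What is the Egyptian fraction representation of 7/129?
1/19 + 1/613 + 1/1502463

Greedy algorithm:
7/129: ceiling(129/7) = 19, use 1/19
4/2451: ceiling(2451/4) = 613, use 1/613
1/1502463: ceiling(1502463/1) = 1502463, use 1/1502463
Result: 7/129 = 1/19 + 1/613 + 1/1502463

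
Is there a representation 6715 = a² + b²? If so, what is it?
Not possible

Factorization: 6715 = 5 × 17 × 79
By Fermat: n is sum of two squares iff every prime p ≡ 3 (mod 4) appears to even power.
Prime(s) ≡ 3 (mod 4) with odd exponent: [(79, 1)]
Therefore 6715 cannot be expressed as a² + b².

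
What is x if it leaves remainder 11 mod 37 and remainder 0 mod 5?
85

Using Chinese Remainder Theorem:
M = 37 × 5 = 185
M1 = 5, M2 = 37
y1 = 5^(-1) mod 37 = 15
y2 = 37^(-1) mod 5 = 3
x = (11×5×15 + 0×37×3) mod 185 = 85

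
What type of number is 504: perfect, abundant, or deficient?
abundant

Proper divisors of 504: sum = 1 + 2 + 3 + 4 + 6 + 7 + 8 + 9 + ... + 84 + 126 + 168 + 252 (23 divisors) = 1056
Since 1056 > 504, 504 is abundant.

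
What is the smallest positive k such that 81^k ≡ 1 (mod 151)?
25

151 is prime, so ord(81) divides φ(151) = 150.
Divisors of 150: 1, 2, 3, 5, 6, 10, 15, 25, 30, 50, 75, 150.
Repeated squaring: 81^1 ≡ 81, 81^2 ≡ 68, 81^4 ≡ 94, 81^8 ≡ 78, 81^16 ≡ 44, 81^32 ≡ 124, 81^64 ≡ 125, 81^128 ≡ 72 (mod 151).
Test 81^d mod 151 for each divisor d in increasing order:
81^1 ≡ 81
81^2 ≡ 68
81^3 = 81^2·81^1 ≡ 72
81^5 = 81^4·81^1 ≡ 64
81^6 = 81^4·81^2 ≡ 50
81^10 = 81^8·81^2 ≡ 19
81^15 = 81^8·81^4·81^2·81^1 ≡ 8
81^25 = 81^16·81^8·81^1 ≡ 1  ← first divisor giving 1
The order is 25.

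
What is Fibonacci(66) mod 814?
426

Matrix identity: Q^n = [[F_(n+1), F_n], [F_n, F_(n-1)]] with Q = [[1,1],[1,0]].
n = 66 = 1000010₂. Square-and-multiply, entries mod 814:
Q^1 = [[1,1],[1,0]]
Q^2 = (Q^1)² = [[2,1],[1,1]]
Q^4 = (Q^2)² = [[5,3],[3,2]]
Q^8 = (Q^4)² = [[34,21],[21,13]]
Q^16 = (Q^8)² = [[783,173],[173,610]]
Q^33 = (Q^16)²·Q = [[3,772],[772,45]]
Q^66 = (Q^33)² = [[145,426],[426,533]]
F_66 mod 814 = Q^66[0][1] = 426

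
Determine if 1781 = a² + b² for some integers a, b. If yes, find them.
10² + 41² (a=10, b=41)

Factorization: 1781 = 13 × 137
By Fermat: n is sum of two squares iff every prime p ≡ 3 (mod 4) appears to even power.
All primes ≡ 3 (mod 4) appear to even power.
Search a = 0, 1, 2, … for 1781 - a² a perfect square: first hit at a = 10: 1781 - 100 = 1681 = 41².
1781 = 10² + 41² = 100 + 1681 ✓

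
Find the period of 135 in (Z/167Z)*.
166

167 is prime, so ord(135) divides φ(167) = 166.
Divisors of 166: 1, 2, 83, 166.
Repeated squaring: 135^1 ≡ 135, 135^2 ≡ 22, 135^4 ≡ 150, 135^8 ≡ 122, 135^16 ≡ 21, 135^32 ≡ 107, 135^64 ≡ 93, 135^128 ≡ 132 (mod 167).
Test 135^d mod 167 for each divisor d in increasing order:
135^1 ≡ 135
135^2 ≡ 22
135^83 = 135^64·135^16·135^2·135^1 ≡ 166
135^166 = 135^128·135^32·135^4·135^2 ≡ 1  ← first divisor giving 1
The order is 166.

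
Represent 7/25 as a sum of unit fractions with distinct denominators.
1/4 + 1/34 + 1/1700

Greedy algorithm:
7/25: ceiling(25/7) = 4, use 1/4
3/100: ceiling(100/3) = 34, use 1/34
1/1700: ceiling(1700/1) = 1700, use 1/1700
Result: 7/25 = 1/4 + 1/34 + 1/1700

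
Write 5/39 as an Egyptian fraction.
1/8 + 1/312

Greedy algorithm:
5/39: ceiling(39/5) = 8, use 1/8
1/312: ceiling(312/1) = 312, use 1/312
Result: 5/39 = 1/8 + 1/312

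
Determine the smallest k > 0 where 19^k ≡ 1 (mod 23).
22

23 is prime, so ord(19) divides φ(23) = 22.
Divisors of 22: 1, 2, 11, 22.
Repeated squaring: 19^1 ≡ 19, 19^2 ≡ 16, 19^4 ≡ 3, 19^8 ≡ 9, 19^16 ≡ 12 (mod 23).
Test 19^d mod 23 for each divisor d in increasing order:
19^1 ≡ 19
19^2 ≡ 16
19^11 = 19^8·19^2·19^1 ≡ 22
19^22 = 19^16·19^4·19^2 ≡ 1  ← first divisor giving 1
The order is 22.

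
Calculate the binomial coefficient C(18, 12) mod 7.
0

Using Lucas' theorem:
Write n=18 and k=12 in base 7:
n in base 7: [2, 4]
k in base 7: [1, 5]
C(18,12) mod 7 = ∏ C(n_i, k_i) mod 7
Digit binomials (mod 7): C(2,1) = 2; C(4,5) = 0 (k_i > n_i)
Product: 2 × 0 = 0 ≡ 0 (mod 7)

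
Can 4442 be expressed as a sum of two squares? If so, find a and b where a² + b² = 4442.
31² + 59² (a=31, b=59)

Factorization: 4442 = 2 × 2221
By Fermat: n is sum of two squares iff every prime p ≡ 3 (mod 4) appears to even power.
All primes ≡ 3 (mod 4) appear to even power.
Search a = 0, 1, 2, … for 4442 - a² a perfect square: first hit at a = 31: 4442 - 961 = 3481 = 59².
4442 = 31² + 59² = 961 + 3481 ✓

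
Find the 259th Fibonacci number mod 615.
491

Matrix identity: Q^n = [[F_(n+1), F_n], [F_n, F_(n-1)]] with Q = [[1,1],[1,0]].
n = 259 = 100000011₂. Square-and-multiply, entries mod 615:
Q^1 = [[1,1],[1,0]]
Q^2 = (Q^1)² = [[2,1],[1,1]]
Q^4 = (Q^2)² = [[5,3],[3,2]]
Q^8 = (Q^4)² = [[34,21],[21,13]]
Q^16 = (Q^8)² = [[367,372],[372,610]]
Q^32 = (Q^16)² = [[13,594],[594,34]]
Q^64 = (Q^32)² = [[610,243],[243,367]]
Q^129 = (Q^64)²·Q = [[55,34],[34,21]]
Q^259 = (Q^129)²·Q = [[0,491],[491,124]]
F_259 mod 615 = Q^259[0][1] = 491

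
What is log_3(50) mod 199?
184

Baby-step giant-step with step n = ⌈√199⌉ = 15.
Baby steps 3^j mod 199 (j:value) for j=0..14: 0:1, 1:3, 2:9, 3:27, 4:81, 5:44, 6:132, 7:197, 8:193, 9:181, 10:145, 11:37, 12:111, 13:134, 14:4.
Giant-step multiplier: 3^(-15) ≡ 3^(198-15) = 3^183 ≡ 83 (mod 199).
Giant steps γ_i = 50·83^i mod 199: γ_0=50, γ_1=170, γ_2=180, γ_3=15, γ_4=51, γ_5=54, γ_6=104, γ_7=75, γ_8=56, γ_9=71, γ_10=122, γ_11=176, γ_12=81 (in table at j=4).
x = i·n + j = 12·15 + 4 = 184.
Check: 3^184 ≡ 50 (mod 199).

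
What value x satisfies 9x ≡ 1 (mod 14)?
11

gcd(9, 14) = 1, so the inverse exists.
Extended Euclidean algorithm on (14, 9):
14 = 1 × 9 + 5  ⟹  5 = (1)·14 + (-1)·9
9 = 1 × 5 + 4  ⟹  4 = (-1)·14 + (2)·9
5 = 1 × 4 + 1  ⟹  1 = (2)·14 + (-3)·9
So (-3)·9 ≡ 1 (mod 14), i.e. 9^(-1) ≡ -3 ≡ 11 (mod 14).
Check: 9 × 11 = 99 ≡ 1 (mod 14)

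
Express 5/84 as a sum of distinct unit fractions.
1/17 + 1/1428

Greedy algorithm:
5/84: ceiling(84/5) = 17, use 1/17
1/1428: ceiling(1428/1) = 1428, use 1/1428
Result: 5/84 = 1/17 + 1/1428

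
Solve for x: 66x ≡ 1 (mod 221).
144

gcd(66, 221) = 1, so the inverse exists.
Extended Euclidean algorithm on (221, 66):
221 = 3 × 66 + 23  ⟹  23 = (1)·221 + (-3)·66
66 = 2 × 23 + 20  ⟹  20 = (-2)·221 + (7)·66
23 = 1 × 20 + 3  ⟹  3 = (3)·221 + (-10)·66
20 = 6 × 3 + 2  ⟹  2 = (-20)·221 + (67)·66
3 = 1 × 2 + 1  ⟹  1 = (23)·221 + (-77)·66
So (-77)·66 ≡ 1 (mod 221), i.e. 66^(-1) ≡ -77 ≡ 144 (mod 221).
Check: 66 × 144 = 9504 ≡ 1 (mod 221)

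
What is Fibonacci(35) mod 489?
35

Matrix identity: Q^n = [[F_(n+1), F_n], [F_n, F_(n-1)]] with Q = [[1,1],[1,0]].
n = 35 = 100011₂. Square-and-multiply, entries mod 489:
Q^1 = [[1,1],[1,0]]
Q^2 = (Q^1)² = [[2,1],[1,1]]
Q^4 = (Q^2)² = [[5,3],[3,2]]
Q^8 = (Q^4)² = [[34,21],[21,13]]
Q^17 = (Q^8)²·Q = [[139,130],[130,9]]
Q^35 = (Q^17)²·Q = [[204,35],[35,169]]
F_35 mod 489 = Q^35[0][1] = 35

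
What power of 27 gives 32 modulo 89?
56

Baby-step giant-step with step n = ⌈√89⌉ = 10.
Baby steps 27^j mod 89 (j:value) for j=0..9: 0:1, 1:27, 2:17, 3:14, 4:22, 5:60, 6:18, 7:41, 8:39, 9:74.
Giant-step multiplier: 27^(-10) ≡ 27^(88-10) = 27^78 ≡ 69 (mod 89).
Giant steps γ_i = 32·69^i mod 89: γ_0=32, γ_1=72, γ_2=73, γ_3=53, γ_4=8, γ_5=18 (in table at j=6).
x = i·n + j = 5·10 + 6 = 56.
Check: 27^56 ≡ 32 (mod 89).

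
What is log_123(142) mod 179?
74

Baby-step giant-step with step n = ⌈√179⌉ = 14.
Baby steps 123^j mod 179 (j:value) for j=0..13: 0:1, 1:123, 2:93, 3:162, 4:57, 5:30, 6:110, 7:105, 8:27, 9:99, 10:5, 11:78, 12:107, 13:94.
Giant-step multiplier: 123^(-14) ≡ 123^(178-14) = 123^164 ≡ 76 (mod 179).
Giant steps γ_i = 142·76^i mod 179: γ_0=142, γ_1=52, γ_2=14, γ_3=169, γ_4=135, γ_5=57 (in table at j=4).
x = i·n + j = 5·14 + 4 = 74.
Check: 123^74 ≡ 142 (mod 179).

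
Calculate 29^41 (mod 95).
79

Repeated squaring. Binary of 41 = 101001.
29^1 ≡ 29 (mod 95); 29^2 ≡ 81 (mod 95); 29^4 ≡ 6 (mod 95); 29^8 ≡ 36 (mod 95); 29^16 ≡ 61 (mod 95); 29^32 ≡ 16 (mod 95)
29^41 = 29^1 × 29^8 × 29^32 ≡ 79 (mod 95)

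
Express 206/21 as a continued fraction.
[9; 1, 4, 4]

Euclidean algorithm steps:
206 = 9 × 21 + 17
21 = 1 × 17 + 4
17 = 4 × 4 + 1
4 = 4 × 1 + 0
Continued fraction: [9; 1, 4, 4]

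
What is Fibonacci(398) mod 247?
229

Matrix identity: Q^n = [[F_(n+1), F_n], [F_n, F_(n-1)]] with Q = [[1,1],[1,0]].
n = 398 = 110001110₂. Square-and-multiply, entries mod 247:
Q^1 = [[1,1],[1,0]]
Q^3 = (Q^1)²·Q = [[3,2],[2,1]]
Q^6 = (Q^3)² = [[13,8],[8,5]]
Q^12 = (Q^6)² = [[233,144],[144,89]]
Q^24 = (Q^12)² = [[184,179],[179,5]]
Q^49 = (Q^24)²·Q = [[187,195],[195,239]]
Q^99 = (Q^49)²·Q = [[207,129],[129,78]]
Q^199 = (Q^99)²·Q = [[172,210],[210,209]]
Q^398 = (Q^199)² = [[78,229],[229,96]]
F_398 mod 247 = Q^398[0][1] = 229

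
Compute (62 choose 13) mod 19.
0

Using Lucas' theorem:
Write n=62 and k=13 in base 19:
n in base 19: [3, 5]
k in base 19: [0, 13]
C(62,13) mod 19 = ∏ C(n_i, k_i) mod 19
Digit binomials (mod 19): C(3,0) = 1; C(5,13) = 0 (k_i > n_i)
Product: 1 × 0 = 0 ≡ 0 (mod 19)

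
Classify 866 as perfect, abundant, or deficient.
deficient

Proper divisors of 866: sum = 1 + 2 + 433 = 436
Since 436 < 866, 866 is deficient.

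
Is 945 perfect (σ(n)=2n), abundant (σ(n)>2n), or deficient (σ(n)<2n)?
abundant

Proper divisors of 945: sum = 1 + 3 + 5 + 7 + 9 + 15 + 21 + 27 + 35 + 45 + 63 + 105 + 135 + 189 + 315 = 975
Since 975 > 945, 945 is abundant.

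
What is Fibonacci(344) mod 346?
343

Matrix identity: Q^n = [[F_(n+1), F_n], [F_n, F_(n-1)]] with Q = [[1,1],[1,0]].
n = 344 = 101011000₂. Square-and-multiply, entries mod 346:
Q^1 = [[1,1],[1,0]]
Q^2 = (Q^1)² = [[2,1],[1,1]]
Q^5 = (Q^2)²·Q = [[8,5],[5,3]]
Q^10 = (Q^5)² = [[89,55],[55,34]]
Q^21 = (Q^10)²·Q = [[65,220],[220,191]]
Q^43 = (Q^21)²·Q = [[301,33],[33,268]]
Q^86 = (Q^43)² = [[0,93],[93,253]]
Q^172 = (Q^86)² = [[345,1],[1,344]]
Q^344 = (Q^172)² = [[2,343],[343,5]]
F_344 mod 346 = Q^344[0][1] = 343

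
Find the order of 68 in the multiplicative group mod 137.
68

137 is prime, so ord(68) divides φ(137) = 136.
Divisors of 136: 1, 2, 4, 8, 17, 34, 68, 136.
Repeated squaring: 68^1 ≡ 68, 68^2 ≡ 103, 68^4 ≡ 60, 68^8 ≡ 38, 68^16 ≡ 74, 68^32 ≡ 133, 68^64 ≡ 16, 68^128 ≡ 119 (mod 137).
Test 68^d mod 137 for each divisor d in increasing order:
68^1 ≡ 68
68^2 ≡ 103
68^4 ≡ 60
68^8 ≡ 38
68^17 = 68^16·68^1 ≡ 100
68^34 = 68^32·68^2 ≡ 136
68^68 = 68^64·68^4 ≡ 1  ← first divisor giving 1
The order is 68.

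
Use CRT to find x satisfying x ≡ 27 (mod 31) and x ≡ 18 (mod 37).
647

Using Chinese Remainder Theorem:
M = 31 × 37 = 1147
M1 = 37, M2 = 31
y1 = 37^(-1) mod 31 = 26
y2 = 31^(-1) mod 37 = 6
x = (27×37×26 + 18×31×6) mod 1147 = 647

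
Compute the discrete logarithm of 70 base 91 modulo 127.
20

Baby-step giant-step with step n = ⌈√127⌉ = 12.
Baby steps 91^j mod 127 (j:value) for j=0..11: 0:1, 1:91, 2:26, 3:80, 4:41, 5:48, 6:50, 7:105, 8:30, 9:63, 10:18, 11:114.
Giant-step multiplier: 91^(-12) ≡ 91^(126-12) = 91^114 ≡ 73 (mod 127).
Giant steps γ_i = 70·73^i mod 127: γ_0=70, γ_1=30 (in table at j=8).
x = i·n + j = 1·12 + 8 = 20.
Check: 91^20 ≡ 70 (mod 127).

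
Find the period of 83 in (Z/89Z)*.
88

89 is prime, so ord(83) divides φ(89) = 88.
Divisors of 88: 1, 2, 4, 8, 11, 22, 44, 88.
Repeated squaring: 83^1 ≡ 83, 83^2 ≡ 36, 83^4 ≡ 50, 83^8 ≡ 8, 83^16 ≡ 64, 83^32 ≡ 2, 83^64 ≡ 4 (mod 89).
Test 83^d mod 89 for each divisor d in increasing order:
83^1 ≡ 83
83^2 ≡ 36
83^4 ≡ 50
83^8 ≡ 8
83^11 = 83^8·83^2·83^1 ≡ 52
83^22 = 83^16·83^4·83^2 ≡ 34
83^44 = 83^32·83^8·83^4 ≡ 88
83^88 = 83^64·83^16·83^8 ≡ 1  ← first divisor giving 1
The order is 88.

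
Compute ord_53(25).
26

53 is prime, so ord(25) divides φ(53) = 52.
Divisors of 52: 1, 2, 4, 13, 26, 52.
Repeated squaring: 25^1 ≡ 25, 25^2 ≡ 42, 25^4 ≡ 15, 25^8 ≡ 13, 25^16 ≡ 10, 25^32 ≡ 47 (mod 53).
Test 25^d mod 53 for each divisor d in increasing order:
25^1 ≡ 25
25^2 ≡ 42
25^4 ≡ 15
25^13 = 25^8·25^4·25^1 ≡ 52
25^26 = 25^16·25^8·25^2 ≡ 1  ← first divisor giving 1
The order is 26.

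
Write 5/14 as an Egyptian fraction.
1/3 + 1/42

Greedy algorithm:
5/14: ceiling(14/5) = 3, use 1/3
1/42: ceiling(42/1) = 42, use 1/42
Result: 5/14 = 1/3 + 1/42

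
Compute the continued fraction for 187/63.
[2; 1, 30, 2]

Euclidean algorithm steps:
187 = 2 × 63 + 61
63 = 1 × 61 + 2
61 = 30 × 2 + 1
2 = 2 × 1 + 0
Continued fraction: [2; 1, 30, 2]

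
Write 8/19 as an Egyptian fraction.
1/3 + 1/12 + 1/228

Greedy algorithm:
8/19: ceiling(19/8) = 3, use 1/3
5/57: ceiling(57/5) = 12, use 1/12
1/228: ceiling(228/1) = 228, use 1/228
Result: 8/19 = 1/3 + 1/12 + 1/228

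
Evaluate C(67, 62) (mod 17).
16

Using Lucas' theorem:
Write n=67 and k=62 in base 17:
n in base 17: [3, 16]
k in base 17: [3, 11]
C(67,62) mod 17 = ∏ C(n_i, k_i) mod 17
Digit binomials (mod 17): C(3,3) = 1; C(16,11) = 4368 ≡ 16
Product: 1 × 16 = 16 ≡ 16 (mod 17)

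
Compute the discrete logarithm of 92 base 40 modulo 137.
105

Baby-step giant-step with step n = ⌈√137⌉ = 12.
Baby steps 40^j mod 137 (j:value) for j=0..11: 0:1, 1:40, 2:93, 3:21, 4:18, 5:35, 6:30, 7:104, 8:50, 9:82, 10:129, 11:91.
Giant-step multiplier: 40^(-12) ≡ 40^(136-12) = 40^124 ≡ 65 (mod 137).
Giant steps γ_i = 92·65^i mod 137: γ_0=92, γ_1=89, γ_2=31, γ_3=97, γ_4=3, γ_5=58, γ_6=71, γ_7=94, γ_8=82 (in table at j=9).
x = i·n + j = 8·12 + 9 = 105.
Check: 40^105 ≡ 92 (mod 137).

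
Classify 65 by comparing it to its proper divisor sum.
deficient

Proper divisors of 65: sum = 1 + 5 + 13 = 19
Since 19 < 65, 65 is deficient.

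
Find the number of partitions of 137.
11097645016

p(n) counts ways to write n as a sum of positive integers (order ignored).
Euler's pentagonal recurrence: p(k) = p(k-1) + p(k-2) - p(k-5) - p(k-7) + p(k-12) + p(k-15) - ... (offsets j(3j∓1)/2, signs ++--, p(0)=1, p(<0)=0).
DP table for k = 0..136: p(0)=1, p(1)=1, p(2)=2, p(3)=3, p(4)=5, p(5)=7, p(6)=11, p(7)=15, p(8)=22, p(9)=30, p(10)=42, p(11)=56, p(12)=77, p(13)=101, p(14)=135, p(15)=176, p(16)=231, p(17)=297, p(18)=385, p(19)=490, p(20)=627, p(21)=792, p(22)=1002, p(23)=1255, p(24)=1575, p(25)=1958, p(26)=2436, p(27)=3010, p(28)=3718, p(29)=4565, p(30)=5604, p(31)=6842, p(32)=8349, p(33)=10143, p(34)=12310, p(35)=14883, p(36)=17977, p(37)=21637, p(38)=26015, p(39)=31185, p(40)=37338, p(41)=44583, p(42)=53174, p(43)=63261, p(44)=75175, p(45)=89134, p(46)=105558, p(47)=124754, p(48)=147273, p(49)=173525, p(50)=204226, p(51)=239943, p(52)=281589, p(53)=329931, p(54)=386155, p(55)=451276, p(56)=526823, p(57)=614154, p(58)=715220, p(59)=831820, p(60)=966467, p(61)=1121505, p(62)=1300156, p(63)=1505499, p(64)=1741630, p(65)=2012558, p(66)=2323520, p(67)=2679689, p(68)=3087735, p(69)=3554345, p(70)=4087968, p(71)=4697205, p(72)=5392783, p(73)=6185689, p(74)=7089500, p(75)=8118264, p(76)=9289091, p(77)=10619863, p(78)=12132164, p(79)=13848650, p(80)=15796476, p(81)=18004327, p(82)=20506255, p(83)=23338469, p(84)=26543660, p(85)=30167357, p(86)=34262962, p(87)=38887673, p(88)=44108109, p(89)=49995925, p(90)=56634173, p(91)=64112359, p(92)=72533807, p(93)=82010177, p(94)=92669720, p(95)=104651419, p(96)=118114304, p(97)=133230930, p(98)=150198136, p(99)=169229875, p(100)=190569292, p(101)=214481126, p(102)=241265379, p(103)=271248950, p(104)=304801365, p(105)=342325709, p(106)=384276336, p(107)=431149389, p(108)=483502844, p(109)=541946240, p(110)=607163746, p(111)=679903203, p(112)=761002156, p(113)=851376628, p(114)=952050665, p(115)=1064144451, p(116)=1188908248, p(117)=1327710076, p(118)=1482074143, p(119)=1653668665, p(120)=1844349560, p(121)=2056148051, p(122)=2291320912, p(123)=2552338241, p(124)=2841940500, p(125)=3163127352, p(126)=3519222692, p(127)=3913864295, p(128)=4351078600, p(129)=4835271870, p(130)=5371315400, p(131)=5964539504, p(132)=6620830889, p(133)=7346629512, p(134)=8149040695, p(135)=9035836076, p(136)=10015581680.
Final step: p(137) = p(136) + p(135) - p(132) - p(130) + p(125) + p(122) - p(115) - p(111) + p(102) + p(97) - p(86) - p(80) + p(67) + p(60) - p(45) - p(37) + p(20) + p(11)
= 10015581680 + 9035836076 - 6620830889 - 5371315400 + 3163127352 + 2291320912 - 1064144451 - 679903203 + 241265379 + 133230930 - 34262962 - 15796476 + 2679689 + 966467 - 89134 - 21637 + 627 + 56
= 11097645016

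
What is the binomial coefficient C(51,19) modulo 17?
0

Using Lucas' theorem:
Write n=51 and k=19 in base 17:
n in base 17: [3, 0]
k in base 17: [1, 2]
C(51,19) mod 17 = ∏ C(n_i, k_i) mod 17
Digit binomials (mod 17): C(3,1) = 3; C(0,2) = 0 (k_i > n_i)
Product: 3 × 0 = 0 ≡ 0 (mod 17)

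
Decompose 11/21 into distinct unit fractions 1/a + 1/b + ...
1/2 + 1/42

Greedy algorithm:
11/21: ceiling(21/11) = 2, use 1/2
1/42: ceiling(42/1) = 42, use 1/42
Result: 11/21 = 1/2 + 1/42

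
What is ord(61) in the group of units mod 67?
66

67 is prime, so ord(61) divides φ(67) = 66.
Divisors of 66: 1, 2, 3, 6, 11, 22, 33, 66.
Repeated squaring: 61^1 ≡ 61, 61^2 ≡ 36, 61^4 ≡ 23, 61^8 ≡ 60, 61^16 ≡ 49, 61^32 ≡ 56, 61^64 ≡ 54 (mod 67).
Test 61^d mod 67 for each divisor d in increasing order:
61^1 ≡ 61
61^2 ≡ 36
61^3 = 61^2·61^1 ≡ 52
61^6 = 61^4·61^2 ≡ 24
61^11 = 61^8·61^2·61^1 ≡ 38
61^22 = 61^16·61^4·61^2 ≡ 37
61^33 = 61^32·61^1 ≡ 66
61^66 = 61^64·61^2 ≡ 1  ← first divisor giving 1
The order is 66.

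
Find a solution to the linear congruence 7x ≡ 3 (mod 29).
x ≡ 17 (mod 29)

gcd(7, 29) = 1, which divides 3, so solutions exist.
Find 7^(-1) mod 29 by the extended Euclidean algorithm:
29 = 4 × 7 + 1  ⟹  1 = (1)·29 + (-4)·7
So (-4)·7 ≡ 1 (mod 29), i.e. 7^(-1) ≡ -4 ≡ 25 (mod 29).
x ≡ 25 × 3 = 75 ≡ 17 (mod 29).
Check: 7 × 17 = 119 ≡ 3 (mod 29).
Unique solution: x ≡ 17 (mod 29)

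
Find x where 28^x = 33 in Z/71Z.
69

Baby-step giant-step with step n = ⌈√71⌉ = 9.
Baby steps 28^j mod 71 (j:value) for j=0..8: 0:1, 1:28, 2:3, 3:13, 4:9, 5:39, 6:27, 7:46, 8:10.
Giant-step multiplier: 28^(-9) ≡ 28^(70-9) = 28^61 ≡ 53 (mod 71).
Giant steps γ_i = 33·53^i mod 71: γ_0=33, γ_1=45, γ_2=42, γ_3=25, γ_4=47, γ_5=6, γ_6=34, γ_7=27 (in table at j=6).
x = i·n + j = 7·9 + 6 = 69.
Check: 28^69 ≡ 33 (mod 71).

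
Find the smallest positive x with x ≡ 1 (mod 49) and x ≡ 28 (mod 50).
1128

Using Chinese Remainder Theorem:
M = 49 × 50 = 2450
M1 = 50, M2 = 49
y1 = 50^(-1) mod 49 = 1
y2 = 49^(-1) mod 50 = 49
x = (1×50×1 + 28×49×49) mod 2450 = 1128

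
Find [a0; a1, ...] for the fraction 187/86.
[2; 5, 1, 2, 1, 3]

Euclidean algorithm steps:
187 = 2 × 86 + 15
86 = 5 × 15 + 11
15 = 1 × 11 + 4
11 = 2 × 4 + 3
4 = 1 × 3 + 1
3 = 3 × 1 + 0
Continued fraction: [2; 5, 1, 2, 1, 3]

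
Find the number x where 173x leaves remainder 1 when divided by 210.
17

gcd(173, 210) = 1, so the inverse exists.
Extended Euclidean algorithm on (210, 173):
210 = 1 × 173 + 37  ⟹  37 = (1)·210 + (-1)·173
173 = 4 × 37 + 25  ⟹  25 = (-4)·210 + (5)·173
37 = 1 × 25 + 12  ⟹  12 = (5)·210 + (-6)·173
25 = 2 × 12 + 1  ⟹  1 = (-14)·210 + (17)·173
So (17)·173 ≡ 1 (mod 210), i.e. 173^(-1) ≡ 17 (mod 210).
Check: 173 × 17 = 2941 ≡ 1 (mod 210)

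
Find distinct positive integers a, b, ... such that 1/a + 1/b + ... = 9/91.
1/11 + 1/126 + 1/18018

Greedy algorithm:
9/91: ceiling(91/9) = 11, use 1/11
8/1001: ceiling(1001/8) = 126, use 1/126
1/18018: ceiling(18018/1) = 18018, use 1/18018
Result: 9/91 = 1/11 + 1/126 + 1/18018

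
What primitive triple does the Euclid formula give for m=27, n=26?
(53, 1404, 1405)

Euclid's formula: a = m² - n², b = 2mn, c = m² + n²
m = 27, n = 26
a = 27² - 26² = 729 - 676 = 53
b = 2 × 27 × 26 = 1404
c = 27² + 26² = 729 + 676 = 1405
Verification: 53² + 1404² = 2809 + 1971216 = 1974025 = 1405² ✓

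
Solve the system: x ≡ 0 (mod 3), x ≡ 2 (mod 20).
42

Using Chinese Remainder Theorem:
M = 3 × 20 = 60
M1 = 20, M2 = 3
y1 = 20^(-1) mod 3 = 2
y2 = 3^(-1) mod 20 = 7
x = (0×20×2 + 2×3×7) mod 60 = 42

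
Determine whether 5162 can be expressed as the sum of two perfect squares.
11² + 71² (a=11, b=71)

Factorization: 5162 = 2 × 29 × 89
By Fermat: n is sum of two squares iff every prime p ≡ 3 (mod 4) appears to even power.
All primes ≡ 3 (mod 4) appear to even power.
Search a = 0, 1, 2, … for 5162 - a² a perfect square: first hit at a = 11: 5162 - 121 = 5041 = 71².
5162 = 11² + 71² = 121 + 5041 ✓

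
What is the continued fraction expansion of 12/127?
[0; 10, 1, 1, 2, 2]

Euclidean algorithm steps:
12 = 0 × 127 + 12
127 = 10 × 12 + 7
12 = 1 × 7 + 5
7 = 1 × 5 + 2
5 = 2 × 2 + 1
2 = 2 × 1 + 0
Continued fraction: [0; 10, 1, 1, 2, 2]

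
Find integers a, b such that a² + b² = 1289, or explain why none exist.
8² + 35² (a=8, b=35)

Factorization: 1289 = 1289
By Fermat: n is sum of two squares iff every prime p ≡ 3 (mod 4) appears to even power.
All primes ≡ 3 (mod 4) appear to even power.
Search a = 0, 1, 2, … for 1289 - a² a perfect square: first hit at a = 8: 1289 - 64 = 1225 = 35².
1289 = 8² + 35² = 64 + 1225 ✓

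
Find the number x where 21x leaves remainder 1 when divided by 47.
9

gcd(21, 47) = 1, so the inverse exists.
Extended Euclidean algorithm on (47, 21):
47 = 2 × 21 + 5  ⟹  5 = (1)·47 + (-2)·21
21 = 4 × 5 + 1  ⟹  1 = (-4)·47 + (9)·21
So (9)·21 ≡ 1 (mod 47), i.e. 21^(-1) ≡ 9 (mod 47).
Check: 21 × 9 = 189 ≡ 1 (mod 47)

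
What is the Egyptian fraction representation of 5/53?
1/11 + 1/292 + 1/170236

Greedy algorithm:
5/53: ceiling(53/5) = 11, use 1/11
2/583: ceiling(583/2) = 292, use 1/292
1/170236: ceiling(170236/1) = 170236, use 1/170236
Result: 5/53 = 1/11 + 1/292 + 1/170236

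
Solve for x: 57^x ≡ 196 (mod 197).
98

Baby-step giant-step with step n = ⌈√197⌉ = 15.
Baby steps 57^j mod 197 (j:value) for j=0..14: 0:1, 1:57, 2:97, 3:13, 4:150, 5:79, 6:169, 7:177, 8:42, 9:30, 10:134, 11:152, 12:193, 13:166, 14:6.
Giant-step multiplier: 57^(-15) ≡ 57^(196-15) = 57^181 ≡ 125 (mod 197).
Giant steps γ_i = 196·125^i mod 197: γ_0=196, γ_1=72, γ_2=135, γ_3=130, γ_4=96, γ_5=180, γ_6=42 (in table at j=8).
x = i·n + j = 6·15 + 8 = 98.
Check: 57^98 ≡ 196 (mod 197).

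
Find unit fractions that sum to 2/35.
1/18 + 1/630

Greedy algorithm:
2/35: ceiling(35/2) = 18, use 1/18
1/630: ceiling(630/1) = 630, use 1/630
Result: 2/35 = 1/18 + 1/630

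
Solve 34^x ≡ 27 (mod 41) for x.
15

Baby-step giant-step with step n = ⌈√41⌉ = 7.
Baby steps 34^j mod 41 (j:value) for j=0..6: 0:1, 1:34, 2:8, 3:26, 4:23, 5:3, 6:20.
Giant-step multiplier: 34^(-7) ≡ 34^(40-7) = 34^33 ≡ 12 (mod 41).
Giant steps γ_i = 27·12^i mod 41: γ_0=27, γ_1=37, γ_2=34 (in table at j=1).
x = i·n + j = 2·7 + 1 = 15.
Check: 34^15 ≡ 27 (mod 41).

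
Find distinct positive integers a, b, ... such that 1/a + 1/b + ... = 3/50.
1/17 + 1/850

Greedy algorithm:
3/50: ceiling(50/3) = 17, use 1/17
1/850: ceiling(850/1) = 850, use 1/850
Result: 3/50 = 1/17 + 1/850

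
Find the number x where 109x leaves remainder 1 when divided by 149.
108

gcd(109, 149) = 1, so the inverse exists.
Extended Euclidean algorithm on (149, 109):
149 = 1 × 109 + 40  ⟹  40 = (1)·149 + (-1)·109
109 = 2 × 40 + 29  ⟹  29 = (-2)·149 + (3)·109
40 = 1 × 29 + 11  ⟹  11 = (3)·149 + (-4)·109
29 = 2 × 11 + 7  ⟹  7 = (-8)·149 + (11)·109
11 = 1 × 7 + 4  ⟹  4 = (11)·149 + (-15)·109
7 = 1 × 4 + 3  ⟹  3 = (-19)·149 + (26)·109
4 = 1 × 3 + 1  ⟹  1 = (30)·149 + (-41)·109
So (-41)·109 ≡ 1 (mod 149), i.e. 109^(-1) ≡ -41 ≡ 108 (mod 149).
Check: 109 × 108 = 11772 ≡ 1 (mod 149)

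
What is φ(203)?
168

203 = 7 × 29
φ(n) = n × ∏(1 - 1/p) for each prime p dividing n
φ(203) = 203 × (1 - 1/7) × (1 - 1/29) = 168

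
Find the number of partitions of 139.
13610949895

p(n) counts ways to write n as a sum of positive integers (order ignored).
Euler's pentagonal recurrence: p(k) = p(k-1) + p(k-2) - p(k-5) - p(k-7) + p(k-12) + p(k-15) - ... (offsets j(3j∓1)/2, signs ++--, p(0)=1, p(<0)=0).
DP table for k = 0..138: p(0)=1, p(1)=1, p(2)=2, p(3)=3, p(4)=5, p(5)=7, p(6)=11, p(7)=15, p(8)=22, p(9)=30, p(10)=42, p(11)=56, p(12)=77, p(13)=101, p(14)=135, p(15)=176, p(16)=231, p(17)=297, p(18)=385, p(19)=490, p(20)=627, p(21)=792, p(22)=1002, p(23)=1255, p(24)=1575, p(25)=1958, p(26)=2436, p(27)=3010, p(28)=3718, p(29)=4565, p(30)=5604, p(31)=6842, p(32)=8349, p(33)=10143, p(34)=12310, p(35)=14883, p(36)=17977, p(37)=21637, p(38)=26015, p(39)=31185, p(40)=37338, p(41)=44583, p(42)=53174, p(43)=63261, p(44)=75175, p(45)=89134, p(46)=105558, p(47)=124754, p(48)=147273, p(49)=173525, p(50)=204226, p(51)=239943, p(52)=281589, p(53)=329931, p(54)=386155, p(55)=451276, p(56)=526823, p(57)=614154, p(58)=715220, p(59)=831820, p(60)=966467, p(61)=1121505, p(62)=1300156, p(63)=1505499, p(64)=1741630, p(65)=2012558, p(66)=2323520, p(67)=2679689, p(68)=3087735, p(69)=3554345, p(70)=4087968, p(71)=4697205, p(72)=5392783, p(73)=6185689, p(74)=7089500, p(75)=8118264, p(76)=9289091, p(77)=10619863, p(78)=12132164, p(79)=13848650, p(80)=15796476, p(81)=18004327, p(82)=20506255, p(83)=23338469, p(84)=26543660, p(85)=30167357, p(86)=34262962, p(87)=38887673, p(88)=44108109, p(89)=49995925, p(90)=56634173, p(91)=64112359, p(92)=72533807, p(93)=82010177, p(94)=92669720, p(95)=104651419, p(96)=118114304, p(97)=133230930, p(98)=150198136, p(99)=169229875, p(100)=190569292, p(101)=214481126, p(102)=241265379, p(103)=271248950, p(104)=304801365, p(105)=342325709, p(106)=384276336, p(107)=431149389, p(108)=483502844, p(109)=541946240, p(110)=607163746, p(111)=679903203, p(112)=761002156, p(113)=851376628, p(114)=952050665, p(115)=1064144451, p(116)=1188908248, p(117)=1327710076, p(118)=1482074143, p(119)=1653668665, p(120)=1844349560, p(121)=2056148051, p(122)=2291320912, p(123)=2552338241, p(124)=2841940500, p(125)=3163127352, p(126)=3519222692, p(127)=3913864295, p(128)=4351078600, p(129)=4835271870, p(130)=5371315400, p(131)=5964539504, p(132)=6620830889, p(133)=7346629512, p(134)=8149040695, p(135)=9035836076, p(136)=10015581680, p(137)=11097645016, p(138)=12292341831.
Final step: p(139) = p(138) + p(137) - p(134) - p(132) + p(127) + p(124) - p(117) - p(113) + p(104) + p(99) - p(88) - p(82) + p(69) + p(62) - p(47) - p(39) + p(22) + p(13)
= 12292341831 + 11097645016 - 8149040695 - 6620830889 + 3913864295 + 2841940500 - 1327710076 - 851376628 + 304801365 + 169229875 - 44108109 - 20506255 + 3554345 + 1300156 - 124754 - 31185 + 1002 + 101
= 13610949895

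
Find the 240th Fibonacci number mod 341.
0

Matrix identity: Q^n = [[F_(n+1), F_n], [F_n, F_(n-1)]] with Q = [[1,1],[1,0]].
n = 240 = 11110000₂. Square-and-multiply, entries mod 341:
Q^1 = [[1,1],[1,0]]
Q^3 = (Q^1)²·Q = [[3,2],[2,1]]
Q^7 = (Q^3)²·Q = [[21,13],[13,8]]
Q^15 = (Q^7)²·Q = [[305,269],[269,36]]
Q^30 = (Q^15)² = [[1,0],[0,1]]
Q^60 = (Q^30)² = [[1,0],[0,1]]
Q^120 = (Q^60)² = [[1,0],[0,1]]
Q^240 = (Q^120)² = [[1,0],[0,1]]
F_240 mod 341 = Q^240[0][1] = 0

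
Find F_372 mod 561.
144

Matrix identity: Q^n = [[F_(n+1), F_n], [F_n, F_(n-1)]] with Q = [[1,1],[1,0]].
n = 372 = 101110100₂. Square-and-multiply, entries mod 561:
Q^1 = [[1,1],[1,0]]
Q^2 = (Q^1)² = [[2,1],[1,1]]
Q^5 = (Q^2)²·Q = [[8,5],[5,3]]
Q^11 = (Q^5)²·Q = [[144,89],[89,55]]
Q^23 = (Q^11)²·Q = [[366,46],[46,320]]
Q^46 = (Q^23)² = [[310,140],[140,170]]
Q^93 = (Q^46)²·Q = [[14,134],[134,441]]
Q^186 = (Q^93)² = [[200,382],[382,379]]
Q^372 = (Q^186)² = [[233,144],[144,89]]
F_372 mod 561 = Q^372[0][1] = 144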